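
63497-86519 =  - 23022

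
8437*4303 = 36304411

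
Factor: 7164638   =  2^1* 13^1*23^1 * 11981^1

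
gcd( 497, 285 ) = 1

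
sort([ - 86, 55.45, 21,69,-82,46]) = [ - 86, - 82,21,46 , 55.45,69]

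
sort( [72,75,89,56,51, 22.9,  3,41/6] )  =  [3,41/6, 22.9,51,56,72,75, 89] 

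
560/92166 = 280/46083 = 0.01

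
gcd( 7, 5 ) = 1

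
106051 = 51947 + 54104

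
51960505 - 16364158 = 35596347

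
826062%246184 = 87510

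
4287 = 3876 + 411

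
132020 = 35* 3772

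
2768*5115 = 14158320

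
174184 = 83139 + 91045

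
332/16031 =332/16031 = 0.02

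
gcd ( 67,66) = 1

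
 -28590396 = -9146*3126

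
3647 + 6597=10244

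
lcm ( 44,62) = 1364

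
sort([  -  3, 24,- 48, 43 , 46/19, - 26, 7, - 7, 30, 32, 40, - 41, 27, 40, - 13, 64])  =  [ - 48,  -  41,-26 , - 13,-7, - 3, 46/19,7,24, 27,30,32, 40, 40 , 43, 64 ]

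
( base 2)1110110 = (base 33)3J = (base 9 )141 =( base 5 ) 433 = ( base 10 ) 118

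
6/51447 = 2/17149 = 0.00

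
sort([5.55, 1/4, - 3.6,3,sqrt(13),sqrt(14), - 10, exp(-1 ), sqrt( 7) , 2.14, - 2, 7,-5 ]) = [ - 10, - 5, - 3.6 , - 2, 1/4,exp( - 1),2.14, sqrt(7),3,sqrt ( 13 ), sqrt( 14 ), 5.55,7]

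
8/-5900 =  - 1 + 1473/1475  =  -  0.00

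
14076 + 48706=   62782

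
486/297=1 +7/11=1.64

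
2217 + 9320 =11537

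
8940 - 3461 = 5479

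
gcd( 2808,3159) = 351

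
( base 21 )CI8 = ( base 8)13056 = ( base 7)22361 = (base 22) bg2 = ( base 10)5678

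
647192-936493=-289301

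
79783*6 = 478698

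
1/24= 1/24 = 0.04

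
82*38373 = 3146586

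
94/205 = 94/205 = 0.46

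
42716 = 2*21358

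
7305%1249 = 1060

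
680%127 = 45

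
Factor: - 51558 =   -  2^1 * 3^1*13^1*661^1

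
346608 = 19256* 18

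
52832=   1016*52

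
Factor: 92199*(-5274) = -2^1*3^3*73^1*293^1*421^1= - 486257526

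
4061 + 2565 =6626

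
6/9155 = 6/9155 = 0.00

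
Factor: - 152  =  -2^3*19^1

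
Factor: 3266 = 2^1*23^1*71^1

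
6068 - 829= 5239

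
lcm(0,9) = 0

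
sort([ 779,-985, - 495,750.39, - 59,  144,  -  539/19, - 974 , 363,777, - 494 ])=[ - 985, - 974,-495, - 494, - 59,-539/19,  144, 363, 750.39,777,  779] 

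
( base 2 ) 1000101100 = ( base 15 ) 271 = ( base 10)556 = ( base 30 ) ig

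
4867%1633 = 1601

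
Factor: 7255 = 5^1*1451^1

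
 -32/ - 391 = 32/391 = 0.08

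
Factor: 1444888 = 2^3 * 179^1*1009^1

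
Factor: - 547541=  - 193^1 * 2837^1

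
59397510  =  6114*9715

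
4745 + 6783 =11528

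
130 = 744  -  614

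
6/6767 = 6/6767= 0.00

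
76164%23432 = 5868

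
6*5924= 35544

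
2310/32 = 1155/16 = 72.19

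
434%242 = 192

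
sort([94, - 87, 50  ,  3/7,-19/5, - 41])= [ - 87, -41, - 19/5,  3/7, 50  ,  94]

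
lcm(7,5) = 35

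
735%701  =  34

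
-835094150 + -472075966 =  - 1307170116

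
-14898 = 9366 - 24264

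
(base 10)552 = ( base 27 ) KC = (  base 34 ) G8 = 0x228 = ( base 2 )1000101000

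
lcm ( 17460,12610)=226980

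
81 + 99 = 180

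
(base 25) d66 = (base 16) 2059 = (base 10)8281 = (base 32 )82P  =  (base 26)C6D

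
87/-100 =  - 87/100  =  - 0.87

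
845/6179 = 845/6179 = 0.14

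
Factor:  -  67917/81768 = - 2^(  -  3) * 3407^( - 1)*22639^1 = - 22639/27256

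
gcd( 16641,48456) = 9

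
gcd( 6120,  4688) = 8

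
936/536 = 117/67 = 1.75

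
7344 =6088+1256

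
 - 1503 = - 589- 914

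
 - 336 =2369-2705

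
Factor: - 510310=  - 2^1 * 5^1*51031^1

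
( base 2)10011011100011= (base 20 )14hf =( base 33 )94M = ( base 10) 9955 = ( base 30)b1p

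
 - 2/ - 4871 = 2/4871  =  0.00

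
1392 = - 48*( -29 )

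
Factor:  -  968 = -2^3* 11^2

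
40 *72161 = 2886440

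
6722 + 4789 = 11511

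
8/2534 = 4/1267 = 0.00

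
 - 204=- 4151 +3947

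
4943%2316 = 311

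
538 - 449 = 89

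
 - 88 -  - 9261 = 9173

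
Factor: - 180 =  - 2^2*3^2 * 5^1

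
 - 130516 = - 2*65258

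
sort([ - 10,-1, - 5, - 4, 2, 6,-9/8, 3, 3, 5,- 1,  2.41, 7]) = [ - 10,  -  5, - 4,-9/8, - 1, - 1 , 2, 2.41,  3, 3, 5,  6,7 ] 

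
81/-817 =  - 81/817 = - 0.10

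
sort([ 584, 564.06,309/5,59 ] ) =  [59 , 309/5, 564.06,584]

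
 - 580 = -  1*580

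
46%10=6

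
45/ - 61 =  - 1 +16/61 = - 0.74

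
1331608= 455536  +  876072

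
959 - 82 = 877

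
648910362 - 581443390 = 67466972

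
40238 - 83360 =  - 43122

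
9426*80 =754080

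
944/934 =472/467 = 1.01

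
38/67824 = 19/33912=0.00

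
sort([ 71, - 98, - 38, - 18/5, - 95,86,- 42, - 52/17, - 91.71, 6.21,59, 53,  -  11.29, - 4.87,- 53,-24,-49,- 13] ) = [-98 , - 95, - 91.71, - 53, - 49, - 42,-38, - 24, - 13, - 11.29, - 4.87,  -  18/5, - 52/17, 6.21,53, 59, 71,86] 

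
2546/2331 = 1  +  215/2331 = 1.09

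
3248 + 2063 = 5311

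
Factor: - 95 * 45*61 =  - 3^2*5^2*19^1*61^1 = - 260775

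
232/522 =4/9 = 0.44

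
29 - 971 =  - 942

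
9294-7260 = 2034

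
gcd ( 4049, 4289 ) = 1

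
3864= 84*46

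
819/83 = 819/83 = 9.87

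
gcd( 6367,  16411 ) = 1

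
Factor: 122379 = 3^1*19^2*113^1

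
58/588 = 29/294 = 0.10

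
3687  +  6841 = 10528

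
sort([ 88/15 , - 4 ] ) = [ - 4,88/15] 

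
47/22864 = 47/22864 =0.00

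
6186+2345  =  8531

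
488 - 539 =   -  51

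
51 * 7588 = 386988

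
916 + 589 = 1505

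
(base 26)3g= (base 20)4e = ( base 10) 94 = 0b1011110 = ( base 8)136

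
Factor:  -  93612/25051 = - 2^2 *3^1 * 13^( -1)*29^1*41^( - 1 )*47^( - 1 ) * 269^1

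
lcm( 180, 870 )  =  5220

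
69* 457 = 31533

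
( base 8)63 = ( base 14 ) 39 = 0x33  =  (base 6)123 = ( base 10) 51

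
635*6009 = 3815715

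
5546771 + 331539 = 5878310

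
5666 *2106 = 11932596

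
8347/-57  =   - 147 + 32/57  =  - 146.44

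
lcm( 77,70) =770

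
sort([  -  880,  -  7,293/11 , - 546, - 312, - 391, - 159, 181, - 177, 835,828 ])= [ - 880, - 546,-391, - 312, - 177, - 159,-7, 293/11, 181,828, 835 ]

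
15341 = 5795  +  9546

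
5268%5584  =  5268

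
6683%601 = 72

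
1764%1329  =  435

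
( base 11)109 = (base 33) 3v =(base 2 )10000010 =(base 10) 130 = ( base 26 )50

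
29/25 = 1+4/25 = 1.16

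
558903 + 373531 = 932434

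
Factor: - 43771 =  - 7^1*13^2*37^1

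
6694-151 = 6543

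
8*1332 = 10656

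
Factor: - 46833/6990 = -2^( - 1)* 5^ ( - 1 ) * 67^1 = - 67/10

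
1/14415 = 1/14415= 0.00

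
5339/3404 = 5339/3404 = 1.57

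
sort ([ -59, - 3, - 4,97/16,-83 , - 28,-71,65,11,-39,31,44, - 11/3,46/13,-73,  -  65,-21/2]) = [  -  83, - 73, - 71, - 65,-59,  -  39, - 28,-21/2, - 4,-11/3, - 3, 46/13,97/16,11,31,44,65]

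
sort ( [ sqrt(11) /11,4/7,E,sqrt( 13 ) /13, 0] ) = [ 0, sqrt(13)/13,sqrt(11 )/11,4/7,E ]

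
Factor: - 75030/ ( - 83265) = 2^1*7^( - 1 )*13^( - 1)*41^1 = 82/91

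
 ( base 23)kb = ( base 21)119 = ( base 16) 1D7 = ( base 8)727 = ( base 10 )471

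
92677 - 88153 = 4524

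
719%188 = 155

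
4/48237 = 4/48237 = 0.00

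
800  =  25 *32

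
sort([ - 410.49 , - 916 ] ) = [ - 916, - 410.49] 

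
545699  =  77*7087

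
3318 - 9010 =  - 5692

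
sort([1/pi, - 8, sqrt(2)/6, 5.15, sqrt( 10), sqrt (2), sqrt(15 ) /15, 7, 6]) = [ - 8, sqrt( 2)/6, sqrt (15)/15, 1/pi, sqrt(2 )  ,  sqrt( 10 ) , 5.15, 6, 7]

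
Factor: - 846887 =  - 19^1*29^2 * 53^1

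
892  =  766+126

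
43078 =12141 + 30937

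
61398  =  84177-22779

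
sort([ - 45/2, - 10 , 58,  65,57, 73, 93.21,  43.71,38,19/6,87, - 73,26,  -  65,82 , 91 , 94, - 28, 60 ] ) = [ - 73, - 65, - 28  , - 45/2, - 10,19/6, 26,38, 43.71,  57,58,60, 65, 73,82,87  ,  91, 93.21,  94 ]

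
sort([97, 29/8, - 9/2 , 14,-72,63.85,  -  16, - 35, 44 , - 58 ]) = [-72,- 58, - 35, - 16, - 9/2, 29/8, 14,44, 63.85, 97]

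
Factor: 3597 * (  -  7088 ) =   -  2^4*3^1*11^1*109^1*443^1 =-25495536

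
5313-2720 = 2593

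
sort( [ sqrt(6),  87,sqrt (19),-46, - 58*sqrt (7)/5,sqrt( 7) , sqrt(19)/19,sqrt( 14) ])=[ - 46, - 58 * sqrt ( 7)/5 , sqrt( 19)/19,sqrt(6 ),sqrt(7), sqrt( 14 ),sqrt( 19),  87]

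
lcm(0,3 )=0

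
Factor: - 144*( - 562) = 80928 = 2^5*3^2*281^1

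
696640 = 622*1120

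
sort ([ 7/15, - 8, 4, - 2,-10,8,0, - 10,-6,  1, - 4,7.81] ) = [ - 10, - 10 , - 8 , - 6, - 4, - 2, 0, 7/15, 1, 4, 7.81,  8 ]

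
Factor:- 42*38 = -2^2*3^1*7^1  *19^1 = - 1596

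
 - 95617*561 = -53641137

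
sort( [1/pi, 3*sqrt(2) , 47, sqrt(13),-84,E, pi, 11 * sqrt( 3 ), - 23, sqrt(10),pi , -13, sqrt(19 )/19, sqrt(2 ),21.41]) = [  -  84, - 23,  -  13,sqrt( 19 )/19, 1/pi, sqrt(2),E,pi,  pi,sqrt ( 10), sqrt(13),3*sqrt(2), 11*sqrt(3), 21.41, 47]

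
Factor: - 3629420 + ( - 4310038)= - 7939458=- 2^1 * 3^4 * 49009^1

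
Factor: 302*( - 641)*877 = -2^1*151^1*641^1*877^1 = -169771414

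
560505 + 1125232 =1685737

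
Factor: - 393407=  -  7^1*43^1  *1307^1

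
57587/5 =11517+2/5  =  11517.40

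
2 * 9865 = 19730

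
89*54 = 4806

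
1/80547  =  1/80547= 0.00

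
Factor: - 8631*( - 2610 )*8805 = 2^1 * 3^5*5^2*7^1*29^1*137^1*587^1 = 198349442550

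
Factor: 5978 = 2^1*7^2  *  61^1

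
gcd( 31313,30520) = 1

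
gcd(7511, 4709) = 1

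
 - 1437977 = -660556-777421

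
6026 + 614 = 6640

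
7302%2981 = 1340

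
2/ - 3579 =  -1 + 3577/3579 = - 0.00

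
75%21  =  12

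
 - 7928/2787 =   -  7928/2787 = - 2.84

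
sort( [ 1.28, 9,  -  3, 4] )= [ - 3,  1.28,4,9 ] 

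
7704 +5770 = 13474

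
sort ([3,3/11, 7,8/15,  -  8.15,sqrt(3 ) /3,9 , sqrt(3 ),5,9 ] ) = [ -8.15 , 3/11,8/15,sqrt(3) /3, sqrt( 3), 3,5, 7,9,9 ] 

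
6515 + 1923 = 8438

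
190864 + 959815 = 1150679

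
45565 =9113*5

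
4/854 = 2/427= 0.00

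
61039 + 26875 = 87914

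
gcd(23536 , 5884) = 5884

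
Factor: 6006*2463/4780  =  7396389/2390 = 2^(  -  1) *3^2 *5^( - 1 )*7^1*11^1 * 13^1*239^(  -  1 ) * 821^1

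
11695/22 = 11695/22 = 531.59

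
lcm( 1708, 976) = 6832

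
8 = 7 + 1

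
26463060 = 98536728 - 72073668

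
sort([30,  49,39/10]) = [39/10,  30,  49]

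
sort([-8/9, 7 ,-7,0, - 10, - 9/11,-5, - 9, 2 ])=[ - 10, - 9 ,-7,-5,-8/9, - 9/11,0, 2, 7]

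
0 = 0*651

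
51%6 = 3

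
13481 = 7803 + 5678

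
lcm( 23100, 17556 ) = 438900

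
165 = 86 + 79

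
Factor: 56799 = 3^2*6311^1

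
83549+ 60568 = 144117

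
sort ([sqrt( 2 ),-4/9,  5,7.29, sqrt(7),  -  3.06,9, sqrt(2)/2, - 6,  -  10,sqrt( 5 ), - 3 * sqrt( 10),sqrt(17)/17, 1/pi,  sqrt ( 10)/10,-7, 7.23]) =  [-10,-3*sqrt(10 ), - 7, - 6,-3.06, - 4/9, sqrt(17)/17, sqrt(10 ) /10 , 1/pi, sqrt( 2 )/2  ,  sqrt (2 ),sqrt( 5 ), sqrt ( 7 ), 5, 7.23, 7.29, 9] 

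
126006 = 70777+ 55229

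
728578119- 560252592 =168325527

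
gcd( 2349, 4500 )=9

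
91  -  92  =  -1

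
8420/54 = 155+ 25/27= 155.93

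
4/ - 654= - 2/327  =  - 0.01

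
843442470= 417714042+425728428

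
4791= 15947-11156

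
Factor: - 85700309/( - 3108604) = 2^(-2)*777151^( - 1 )*85700309^1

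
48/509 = 48/509 = 0.09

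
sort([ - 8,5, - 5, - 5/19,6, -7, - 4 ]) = [-8, - 7,-5, - 4, - 5/19,5,6 ]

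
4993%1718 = 1557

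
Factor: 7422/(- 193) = - 2^1*3^1*193^(  -  1)*1237^1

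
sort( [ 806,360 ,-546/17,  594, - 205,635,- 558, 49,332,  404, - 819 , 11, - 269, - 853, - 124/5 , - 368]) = [ - 853, - 819, - 558, - 368,- 269, - 205, - 546/17,-124/5,11, 49,332,  360,404, 594,635, 806] 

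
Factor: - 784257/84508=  - 2^(  -  2 )*3^1*37^( - 1) * 197^1*571^( - 1 )*1327^1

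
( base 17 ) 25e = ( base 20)1DH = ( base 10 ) 677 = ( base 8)1245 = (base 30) mh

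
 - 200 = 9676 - 9876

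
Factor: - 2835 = -3^4*5^1*7^1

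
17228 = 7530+9698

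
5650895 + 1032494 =6683389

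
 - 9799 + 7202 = - 2597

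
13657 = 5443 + 8214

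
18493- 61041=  - 42548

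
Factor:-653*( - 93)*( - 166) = - 2^1*3^1*31^1 * 83^1*653^1= - 10081014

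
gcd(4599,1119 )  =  3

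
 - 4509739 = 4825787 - 9335526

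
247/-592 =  - 247/592 = -0.42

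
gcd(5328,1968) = 48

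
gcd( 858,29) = 1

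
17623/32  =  550 +23/32=550.72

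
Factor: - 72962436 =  - 2^2*3^1*17^1*357659^1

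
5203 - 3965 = 1238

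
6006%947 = 324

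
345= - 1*( - 345 ) 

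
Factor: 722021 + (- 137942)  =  3^1*19^1*10247^1 = 584079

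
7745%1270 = 125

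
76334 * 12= 916008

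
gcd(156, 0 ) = 156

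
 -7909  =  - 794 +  - 7115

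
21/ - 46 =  - 21/46 =- 0.46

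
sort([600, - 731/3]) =[-731/3 , 600 ]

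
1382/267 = 5+47/267= 5.18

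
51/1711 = 51/1711 = 0.03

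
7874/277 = 7874/277  =  28.43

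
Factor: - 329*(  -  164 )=53956 =2^2 * 7^1*41^1  *47^1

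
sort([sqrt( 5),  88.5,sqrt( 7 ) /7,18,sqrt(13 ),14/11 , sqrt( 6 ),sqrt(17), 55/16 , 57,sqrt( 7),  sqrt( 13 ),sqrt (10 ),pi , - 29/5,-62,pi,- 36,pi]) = [-62, - 36, - 29/5,sqrt(7)/7,14/11, sqrt( 5),sqrt(6 ), sqrt( 7 ), pi, pi,pi,sqrt(10 ), 55/16,sqrt(13),sqrt( 13 ), sqrt(17), 18,57 , 88.5]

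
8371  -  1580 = 6791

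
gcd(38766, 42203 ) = 7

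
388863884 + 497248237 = 886112121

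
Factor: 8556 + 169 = 8725 = 5^2 *349^1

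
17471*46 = 803666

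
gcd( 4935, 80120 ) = 5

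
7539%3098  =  1343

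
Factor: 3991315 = 5^1*  798263^1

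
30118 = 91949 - 61831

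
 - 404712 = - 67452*6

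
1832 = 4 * 458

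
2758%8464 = 2758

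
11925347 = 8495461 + 3429886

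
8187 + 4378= 12565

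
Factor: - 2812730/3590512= - 1406365/1795256 = -  2^(-3 )*5^1*349^(  -  1) * 643^( - 1)*281273^1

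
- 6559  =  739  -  7298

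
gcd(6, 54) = 6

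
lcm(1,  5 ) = 5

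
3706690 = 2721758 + 984932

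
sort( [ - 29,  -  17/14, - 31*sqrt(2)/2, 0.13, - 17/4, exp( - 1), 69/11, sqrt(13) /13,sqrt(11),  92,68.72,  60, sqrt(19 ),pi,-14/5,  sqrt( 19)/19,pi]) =[ - 29 , -31*sqrt( 2 ) /2, - 17/4, - 14/5, - 17/14, 0.13,sqrt(19)/19 , sqrt(13) /13,exp( - 1),pi,pi,sqrt( 11),sqrt(  19), 69/11,60,  68.72, 92] 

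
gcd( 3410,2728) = 682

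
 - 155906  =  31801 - 187707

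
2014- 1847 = 167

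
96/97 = 96/97 = 0.99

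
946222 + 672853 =1619075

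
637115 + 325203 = 962318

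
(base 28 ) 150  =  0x39c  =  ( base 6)4140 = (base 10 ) 924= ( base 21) 220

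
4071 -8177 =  - 4106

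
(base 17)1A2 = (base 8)715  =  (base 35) d6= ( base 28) gd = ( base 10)461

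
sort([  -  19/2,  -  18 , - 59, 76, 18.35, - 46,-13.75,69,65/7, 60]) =[ - 59, - 46 , - 18, - 13.75, - 19/2,65/7,  18.35 , 60,69,76 ]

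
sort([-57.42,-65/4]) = [-57.42,- 65/4 ] 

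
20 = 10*2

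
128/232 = 16/29= 0.55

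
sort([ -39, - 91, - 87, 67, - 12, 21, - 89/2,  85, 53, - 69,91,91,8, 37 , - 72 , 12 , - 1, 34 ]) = [ - 91, - 87,-72, -69, - 89/2, - 39,-12 , - 1, 8,12,21,34 , 37,53, 67,85,91, 91]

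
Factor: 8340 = 2^2*3^1*5^1*139^1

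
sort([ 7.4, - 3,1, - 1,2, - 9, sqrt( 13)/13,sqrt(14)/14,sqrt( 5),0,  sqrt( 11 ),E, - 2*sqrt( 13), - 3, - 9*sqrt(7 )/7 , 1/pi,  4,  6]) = [ -9, - 2*sqrt(13), - 9*sqrt( 7 )/7  , - 3,-3,  -  1,  0,sqrt( 14)/14,sqrt(13 ) /13, 1/pi,1, 2,sqrt( 5 ), E, sqrt(11 ),  4, 6,  7.4]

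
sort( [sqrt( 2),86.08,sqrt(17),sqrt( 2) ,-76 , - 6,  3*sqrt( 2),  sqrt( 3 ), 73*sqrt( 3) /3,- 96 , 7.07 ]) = [ - 96, - 76, -6,sqrt(2), sqrt( 2), sqrt( 3 ),sqrt(17),3 * sqrt( 2),7.07,73  *  sqrt(3)/3,86.08]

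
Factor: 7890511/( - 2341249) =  - 37^( - 1)*63277^(- 1) * 7890511^1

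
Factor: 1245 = 3^1*5^1*83^1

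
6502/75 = 86 + 52/75 = 86.69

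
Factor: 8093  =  8093^1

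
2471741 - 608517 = 1863224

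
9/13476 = 3/4492 = 0.00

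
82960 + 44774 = 127734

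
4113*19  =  78147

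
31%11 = 9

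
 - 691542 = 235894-927436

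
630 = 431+199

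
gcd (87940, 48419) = 1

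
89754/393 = 29918/131 = 228.38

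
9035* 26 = 234910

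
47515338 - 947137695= -899622357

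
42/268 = 21/134 = 0.16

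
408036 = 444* 919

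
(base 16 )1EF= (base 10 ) 495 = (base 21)12c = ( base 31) FU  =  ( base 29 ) H2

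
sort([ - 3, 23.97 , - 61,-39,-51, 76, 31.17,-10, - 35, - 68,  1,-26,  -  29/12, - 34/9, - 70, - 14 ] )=[  -  70,-68 , - 61,-51, - 39,-35,  -  26, - 14,- 10, - 34/9, - 3,-29/12,1, 23.97, 31.17, 76]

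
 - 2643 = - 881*3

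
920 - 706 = 214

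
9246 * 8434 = 77980764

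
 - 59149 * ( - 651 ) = 38505999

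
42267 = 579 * 73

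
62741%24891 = 12959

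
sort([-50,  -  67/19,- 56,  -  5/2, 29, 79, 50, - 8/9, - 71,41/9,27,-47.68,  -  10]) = [ - 71, - 56,  -  50, - 47.68,-10,-67/19, -5/2, -8/9, 41/9 , 27, 29,50, 79]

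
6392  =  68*94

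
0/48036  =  0= 0.00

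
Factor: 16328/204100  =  2^1*5^( - 2 ) = 2/25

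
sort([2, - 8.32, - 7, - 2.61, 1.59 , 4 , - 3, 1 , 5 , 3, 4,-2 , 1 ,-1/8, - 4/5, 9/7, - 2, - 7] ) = [ - 8.32, - 7, - 7, - 3, - 2.61, - 2,-2,-4/5, - 1/8, 1 , 1, 9/7,1.59 , 2,3, 4 , 4, 5] 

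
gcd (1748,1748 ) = 1748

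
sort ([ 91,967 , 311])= [ 91,311,967 ] 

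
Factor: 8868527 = 8868527^1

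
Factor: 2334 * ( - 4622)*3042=-2^3 * 3^3 * 13^2 * 389^1 * 2311^1  =  - 32816329416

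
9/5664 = 3/1888 = 0.00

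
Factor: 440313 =3^1*317^1*463^1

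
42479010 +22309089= 64788099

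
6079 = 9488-3409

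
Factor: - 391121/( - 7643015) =5^ ( - 1)*23^( -1)*41^(  -  1)*227^1*1621^( - 1)*1723^1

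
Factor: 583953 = 3^1*61^1*  3191^1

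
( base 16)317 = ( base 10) 791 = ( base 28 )107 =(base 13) 48b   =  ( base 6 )3355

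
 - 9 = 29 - 38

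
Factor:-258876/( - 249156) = 799/769 = 17^1*47^1 *769^ ( - 1) 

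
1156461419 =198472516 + 957988903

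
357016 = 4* 89254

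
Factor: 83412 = 2^2*3^2*7^1 * 331^1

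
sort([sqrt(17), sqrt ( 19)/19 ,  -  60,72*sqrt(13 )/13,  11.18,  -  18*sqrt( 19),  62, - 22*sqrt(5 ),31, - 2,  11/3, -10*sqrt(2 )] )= [ - 18*  sqrt( 19) ,  -  60,-22*sqrt(5),  -  10*sqrt( 2 ), - 2,sqrt(19) /19,11/3, sqrt( 17), 11.18,72*sqrt (13)/13,31,62]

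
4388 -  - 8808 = 13196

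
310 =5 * 62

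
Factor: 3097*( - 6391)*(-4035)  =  79864460445 =3^1*5^1*7^1 * 11^1*19^1*83^1*163^1*269^1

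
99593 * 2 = 199186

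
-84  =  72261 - 72345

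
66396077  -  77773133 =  - 11377056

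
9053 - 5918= 3135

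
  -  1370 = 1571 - 2941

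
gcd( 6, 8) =2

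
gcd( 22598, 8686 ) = 2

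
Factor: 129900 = 2^2*3^1*5^2*433^1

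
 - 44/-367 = 44/367 = 0.12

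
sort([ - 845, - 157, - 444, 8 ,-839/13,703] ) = [ - 845, - 444, - 157, - 839/13,8, 703 ]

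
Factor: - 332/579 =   -  2^2 * 3^( - 1)*83^1*193^(- 1)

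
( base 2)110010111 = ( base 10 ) 407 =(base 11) 340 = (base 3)120002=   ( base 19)128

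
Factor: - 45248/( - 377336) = 2^3 *7^1*467^(-1)=56/467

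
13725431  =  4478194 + 9247237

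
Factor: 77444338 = 2^1*193^1* 313^1*641^1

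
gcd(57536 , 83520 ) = 1856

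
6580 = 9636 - 3056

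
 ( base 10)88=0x58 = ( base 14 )64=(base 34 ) 2k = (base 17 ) 53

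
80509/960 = 83 + 829/960 = 83.86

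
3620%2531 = 1089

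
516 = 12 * 43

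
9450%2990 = 480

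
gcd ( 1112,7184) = 8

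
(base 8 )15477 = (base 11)5271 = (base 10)6975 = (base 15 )2100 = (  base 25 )b40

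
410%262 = 148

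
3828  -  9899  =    -  6071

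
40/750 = 4/75 = 0.05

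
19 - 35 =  - 16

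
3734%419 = 382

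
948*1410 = 1336680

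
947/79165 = 947/79165= 0.01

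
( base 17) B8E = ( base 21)7BB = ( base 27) 4f8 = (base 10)3329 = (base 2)110100000001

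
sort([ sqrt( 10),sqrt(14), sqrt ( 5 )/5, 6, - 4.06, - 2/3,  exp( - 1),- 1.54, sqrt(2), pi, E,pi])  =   [  -  4.06, - 1.54,-2/3, exp( -1 ), sqrt ( 5)/5, sqrt(2 ),E,pi , pi,  sqrt(10),  sqrt( 14) , 6 ]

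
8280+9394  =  17674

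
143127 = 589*243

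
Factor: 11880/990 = 12 = 2^2* 3^1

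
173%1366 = 173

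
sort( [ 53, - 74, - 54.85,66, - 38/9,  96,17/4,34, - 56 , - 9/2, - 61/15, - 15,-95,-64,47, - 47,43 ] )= [-95  , - 74, - 64, - 56,  -  54.85, - 47, -15 , - 9/2, - 38/9, - 61/15,17/4, 34, 43, 47,53, 66,96]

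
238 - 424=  - 186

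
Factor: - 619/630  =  - 2^( -1 )*3^( - 2)*5^ ( - 1 )*7^ ( - 1)*619^1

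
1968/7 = 1968/7 =281.14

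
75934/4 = 37967/2 = 18983.50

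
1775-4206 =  - 2431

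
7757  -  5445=2312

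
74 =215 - 141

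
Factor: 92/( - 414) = -2/9=- 2^1*3^(-2) 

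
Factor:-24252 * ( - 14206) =344523912=2^3 * 3^1 * 43^1* 47^1 * 7103^1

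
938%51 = 20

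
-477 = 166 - 643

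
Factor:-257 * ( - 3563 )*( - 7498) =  - 2^1 * 7^1*23^1*163^1*257^1 * 509^1 = - 6865851118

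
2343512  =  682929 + 1660583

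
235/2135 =47/427 = 0.11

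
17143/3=17143/3= 5714.33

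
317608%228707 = 88901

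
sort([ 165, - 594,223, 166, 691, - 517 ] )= [ - 594, - 517,  165,166,223, 691 ] 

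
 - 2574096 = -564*4564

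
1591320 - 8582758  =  -6991438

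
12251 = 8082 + 4169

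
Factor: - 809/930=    - 2^( - 1 ) * 3^( - 1)*5^( - 1)*31^( - 1 )*809^1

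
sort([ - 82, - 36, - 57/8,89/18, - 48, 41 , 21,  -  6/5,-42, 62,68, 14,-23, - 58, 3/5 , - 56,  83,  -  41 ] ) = [ - 82, - 58, - 56, - 48,  -  42, - 41, - 36 , - 23, - 57/8, - 6/5,3/5, 89/18,14,  21,41 , 62,  68, 83] 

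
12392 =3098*4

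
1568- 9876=-8308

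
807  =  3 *269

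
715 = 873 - 158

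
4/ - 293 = - 1 + 289/293 = - 0.01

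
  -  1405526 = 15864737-17270263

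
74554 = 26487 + 48067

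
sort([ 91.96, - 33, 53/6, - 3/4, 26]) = [  -  33, - 3/4, 53/6, 26, 91.96 ]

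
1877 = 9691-7814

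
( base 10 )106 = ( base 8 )152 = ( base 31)3D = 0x6A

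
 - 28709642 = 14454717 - 43164359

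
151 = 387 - 236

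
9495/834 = 3165/278 = 11.38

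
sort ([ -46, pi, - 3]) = [ - 46, - 3 , pi]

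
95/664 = 95/664=0.14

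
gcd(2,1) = 1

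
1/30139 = 1/30139 = 0.00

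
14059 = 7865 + 6194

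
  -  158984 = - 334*476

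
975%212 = 127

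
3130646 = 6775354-3644708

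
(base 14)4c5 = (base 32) tt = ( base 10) 957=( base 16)3BD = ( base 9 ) 1273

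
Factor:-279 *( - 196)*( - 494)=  - 27013896 = - 2^3*3^2*7^2*13^1*19^1  *  31^1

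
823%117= 4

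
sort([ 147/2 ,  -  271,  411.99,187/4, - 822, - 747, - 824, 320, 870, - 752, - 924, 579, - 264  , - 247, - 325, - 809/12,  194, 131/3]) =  [ - 924, - 824, - 822, - 752, - 747,- 325, - 271 , - 264,-247, - 809/12,131/3,  187/4, 147/2, 194, 320, 411.99, 579, 870]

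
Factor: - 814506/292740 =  - 473/170 = - 2^ ( - 1)*5^( - 1)*11^1*17^ ( - 1 )*43^1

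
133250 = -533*(  -  250 )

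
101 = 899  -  798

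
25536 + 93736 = 119272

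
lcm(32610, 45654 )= 228270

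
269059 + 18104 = 287163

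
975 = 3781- 2806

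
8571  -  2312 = 6259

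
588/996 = 49/83 = 0.59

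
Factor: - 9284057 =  - 17^1*739^2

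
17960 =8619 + 9341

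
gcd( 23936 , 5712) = 272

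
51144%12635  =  604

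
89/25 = 3 +14/25  =  3.56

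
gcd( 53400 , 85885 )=445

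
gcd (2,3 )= 1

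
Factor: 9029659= 239^1*37781^1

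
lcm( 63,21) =63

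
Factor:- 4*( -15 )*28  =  2^4*3^1*5^1*7^1 = 1680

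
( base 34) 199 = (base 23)2hm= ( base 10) 1471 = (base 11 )1118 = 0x5bf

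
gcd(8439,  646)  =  1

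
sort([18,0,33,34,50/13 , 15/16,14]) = [0,15/16, 50/13, 14,18, 33,34]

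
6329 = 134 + 6195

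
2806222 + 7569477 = 10375699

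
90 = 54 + 36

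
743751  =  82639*9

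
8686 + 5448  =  14134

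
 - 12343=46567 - 58910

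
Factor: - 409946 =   -  2^1*204973^1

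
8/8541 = 8/8541 = 0.00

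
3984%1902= 180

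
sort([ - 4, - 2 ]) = [ - 4 ,-2 ]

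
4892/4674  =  2446/2337  =  1.05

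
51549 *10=515490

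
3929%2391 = 1538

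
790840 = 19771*40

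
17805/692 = 25+505/692= 25.73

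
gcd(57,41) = 1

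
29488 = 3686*8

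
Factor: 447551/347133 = 3^( - 1)* 13^1 * 173^1*199^1*251^( - 1 )*461^ ( - 1 )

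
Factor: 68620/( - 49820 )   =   - 73/53 =- 53^( -1)* 73^1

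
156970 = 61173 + 95797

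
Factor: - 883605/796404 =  - 294535/265468 = - 2^ ( - 2 )*5^1*7^ ( - 1 )* 19^ ( - 1 )*499^( - 1 ) * 58907^1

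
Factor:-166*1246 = - 2^2* 7^1*83^1*89^1 =- 206836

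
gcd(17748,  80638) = 2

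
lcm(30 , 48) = 240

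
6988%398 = 222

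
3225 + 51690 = 54915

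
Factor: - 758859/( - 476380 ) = 2^(-2) * 3^1 *5^(-1) * 443^1*571^1*23819^( - 1) 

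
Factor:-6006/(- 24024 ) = 1/4 = 2^( - 2) 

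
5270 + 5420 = 10690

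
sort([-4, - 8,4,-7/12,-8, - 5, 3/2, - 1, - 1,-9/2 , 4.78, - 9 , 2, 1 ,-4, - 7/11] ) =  [ - 9, - 8, - 8, - 5,  -  9/2, - 4,  -  4,-1,  -  1,-7/11 ,  -  7/12,1, 3/2,  2, 4, 4.78]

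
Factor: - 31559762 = -2^1*13^1*1213837^1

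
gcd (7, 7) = 7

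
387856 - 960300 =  - 572444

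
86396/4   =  21599  =  21599.00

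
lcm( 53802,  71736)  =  215208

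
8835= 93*95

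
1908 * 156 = 297648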